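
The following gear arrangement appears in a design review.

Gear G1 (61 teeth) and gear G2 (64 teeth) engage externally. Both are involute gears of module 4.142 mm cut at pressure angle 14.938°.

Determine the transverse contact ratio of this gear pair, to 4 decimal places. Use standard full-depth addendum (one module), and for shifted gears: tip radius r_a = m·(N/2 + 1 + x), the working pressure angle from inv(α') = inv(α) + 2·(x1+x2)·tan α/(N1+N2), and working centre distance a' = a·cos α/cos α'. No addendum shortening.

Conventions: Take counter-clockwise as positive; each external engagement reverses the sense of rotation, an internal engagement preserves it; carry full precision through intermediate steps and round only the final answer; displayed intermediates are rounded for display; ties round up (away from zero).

recognized (one external pair, fixed centres): single-mesh tooth geometry, m = 4.142, N1 = 61, N2 = 64
base radii: r_b1 = 122.061686, r_b2 = 128.064719
tip radii: r_a1 = 130.473000, r_a2 = 136.686000
no profile shift: α' = α, a' = a
action lengths: √(r_a1²−r_b1²) = 46.088487, √(r_a2²−r_b2²) = 47.775415
base pitch p_b = π·m·cos α = 12.572724
CR = (46.088487 + 47.775415 − 258.875000·sin 14.93800°)/12.572724 = 2.158064
contact ratio ≈ 2.1581

2.1581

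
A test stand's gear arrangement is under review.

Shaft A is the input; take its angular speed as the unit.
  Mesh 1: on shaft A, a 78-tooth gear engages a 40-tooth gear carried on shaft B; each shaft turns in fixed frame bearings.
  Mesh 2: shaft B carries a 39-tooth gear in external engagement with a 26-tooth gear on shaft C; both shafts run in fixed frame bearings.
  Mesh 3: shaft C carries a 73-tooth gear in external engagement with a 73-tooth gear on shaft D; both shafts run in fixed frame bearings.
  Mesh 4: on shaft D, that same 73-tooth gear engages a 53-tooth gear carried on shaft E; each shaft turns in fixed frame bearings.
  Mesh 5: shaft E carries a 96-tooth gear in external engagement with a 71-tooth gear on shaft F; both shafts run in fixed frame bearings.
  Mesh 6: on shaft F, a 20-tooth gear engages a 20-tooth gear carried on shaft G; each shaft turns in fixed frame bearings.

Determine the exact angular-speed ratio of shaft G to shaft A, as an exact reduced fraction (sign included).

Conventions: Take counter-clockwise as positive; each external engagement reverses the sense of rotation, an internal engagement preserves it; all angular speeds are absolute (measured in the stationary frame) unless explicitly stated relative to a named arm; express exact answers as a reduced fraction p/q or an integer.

102492/18815

class = fixed-axis compound train [6 meshes; 6 ratios multiply, 6 sense flips]
mesh 1 [78T→40T]: running ratio 39/20, sense −
mesh 2 [39T→26T]: running ratio 117/40, sense +
mesh 3 [73T→73T]: running ratio 117/40, sense −
mesh 4 [73T→53T]: running ratio 8541/2120, sense +
mesh 5 [96T→71T]: running ratio 102492/18815, sense −
mesh 6 [20T→20T]: running ratio 102492/18815, sense +
ω_out/ω_in = 102492/18815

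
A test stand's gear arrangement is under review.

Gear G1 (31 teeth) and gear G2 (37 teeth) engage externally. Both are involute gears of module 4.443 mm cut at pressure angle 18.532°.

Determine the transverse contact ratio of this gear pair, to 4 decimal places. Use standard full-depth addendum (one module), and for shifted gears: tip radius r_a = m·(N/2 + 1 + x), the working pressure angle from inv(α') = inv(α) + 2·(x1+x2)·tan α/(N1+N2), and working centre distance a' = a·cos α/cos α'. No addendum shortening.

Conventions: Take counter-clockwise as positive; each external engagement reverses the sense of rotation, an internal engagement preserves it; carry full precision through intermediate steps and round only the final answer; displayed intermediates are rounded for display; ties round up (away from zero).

topology: single-mesh involute geometry — m = 4.443, 31T/37T pair
base radii: r_b1 = 65.295517, r_b2 = 77.933358
tip radii: r_a1 = 73.309500, r_a2 = 86.638500
no profile shift: α' = α, a' = a
action lengths: √(r_a1²−r_b1²) = 33.328341, √(r_a2²−r_b2²) = 37.849984
base pitch p_b = π·m·cos α = 13.234317
CR = (33.328341 + 37.849984 − 151.062000·sin 18.53200°)/13.234317 = 1.750423
contact ratio ≈ 1.7504

1.7504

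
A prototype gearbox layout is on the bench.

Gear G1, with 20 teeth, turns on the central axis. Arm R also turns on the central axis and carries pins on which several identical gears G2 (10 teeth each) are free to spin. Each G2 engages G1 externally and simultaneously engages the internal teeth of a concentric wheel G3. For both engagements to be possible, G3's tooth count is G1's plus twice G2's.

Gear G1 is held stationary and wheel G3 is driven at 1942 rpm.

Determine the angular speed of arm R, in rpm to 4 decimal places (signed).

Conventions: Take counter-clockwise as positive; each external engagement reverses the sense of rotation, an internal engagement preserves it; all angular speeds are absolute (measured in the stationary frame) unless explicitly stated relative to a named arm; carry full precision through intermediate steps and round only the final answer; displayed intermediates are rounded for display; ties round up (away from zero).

topology: planetary set — G1 20T / G2 10T / G3 40T, arm = carrier (Willis)
normalise by the input: solve with ω_ring = 1, then scale by 1942 rpm
ring teeth: 20 + 2·10 = 40
20(ω_sun−ω_arm) = −40(ω_ring−ω_arm),  ω_sun = 0, ω_ring = 1
20(0−ω_arm) = −40(1−ω_arm)  ⇒  60·ω_arm = 40  ⇒  ω_arm = 2/3
scale: ω_arm = 2/3 × 1942 rpm = +1294.6667 rpm

+1294.6667 rpm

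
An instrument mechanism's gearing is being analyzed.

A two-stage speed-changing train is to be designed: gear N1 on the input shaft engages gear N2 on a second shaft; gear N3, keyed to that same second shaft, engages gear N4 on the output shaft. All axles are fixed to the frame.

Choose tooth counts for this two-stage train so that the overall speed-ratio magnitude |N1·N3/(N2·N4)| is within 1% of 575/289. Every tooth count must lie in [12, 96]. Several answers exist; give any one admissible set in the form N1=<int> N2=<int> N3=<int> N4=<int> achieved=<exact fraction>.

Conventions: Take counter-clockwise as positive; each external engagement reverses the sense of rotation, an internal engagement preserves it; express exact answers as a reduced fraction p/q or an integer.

topology: fixed-axis compound train — 2 stages, target 575/289
target = 575/289 in lowest terms: an exact hit needs N1·N3 = k·575 and N2·N4 = k·289 for one integer k, every count in [12, 96]; additionally prefer no 1:1 stage (N1 ≠ N2, N3 ≠ N4)
k = 1: N1·N3 = 575 = 23·25, N2·N4 = 289 = 17·17
achieved = 23·25/(17·17) = 575/289; |achieved − target| = 0 ≤ 23/1156 ✓

N1=23 N2=17 N3=25 N4=17 achieved=575/289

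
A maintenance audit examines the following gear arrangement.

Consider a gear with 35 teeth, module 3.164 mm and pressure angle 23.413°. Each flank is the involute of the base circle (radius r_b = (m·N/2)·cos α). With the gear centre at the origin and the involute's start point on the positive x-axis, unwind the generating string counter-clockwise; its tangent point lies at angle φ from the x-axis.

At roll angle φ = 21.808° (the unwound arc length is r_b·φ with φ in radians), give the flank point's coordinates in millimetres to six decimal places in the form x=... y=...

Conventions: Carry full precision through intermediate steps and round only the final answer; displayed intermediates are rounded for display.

class = single-mesh tooth geometry [base-circle involute, m = 3.164, 35T]
pitch radius r_p = m·N/2 = 3.164·35/2 = 55.370000
base radius r_b = r_p·cos α = 55.370000·cos 23.413° = 50.811083
roll angle φ = 21.808° = 0.38062140 rad
x = r_b·(cos φ + φ·sin φ) = 54.359417
y = r_b·(sin φ − φ·cos φ) = 0.920475

x=54.359417 y=0.920475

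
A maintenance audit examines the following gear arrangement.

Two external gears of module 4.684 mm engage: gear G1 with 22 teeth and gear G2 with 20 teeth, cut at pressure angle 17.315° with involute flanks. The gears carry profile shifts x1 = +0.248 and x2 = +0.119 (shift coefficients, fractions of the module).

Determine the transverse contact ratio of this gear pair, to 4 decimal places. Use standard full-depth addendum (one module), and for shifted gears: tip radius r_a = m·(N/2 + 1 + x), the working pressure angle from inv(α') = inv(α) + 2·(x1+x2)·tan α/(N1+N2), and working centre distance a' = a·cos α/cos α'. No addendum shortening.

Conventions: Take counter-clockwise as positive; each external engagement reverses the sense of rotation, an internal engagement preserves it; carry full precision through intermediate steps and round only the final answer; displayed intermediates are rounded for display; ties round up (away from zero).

1.5639

single-mesh involute tooth geometry (22T engaging 20T at module 4.684)
base radii: r_b1 = 49.189082, r_b2 = 44.717348
tip radii: r_a1 = 57.369632, r_a2 = 52.081396
inv(α') = inv(17.315°) + 2·(+0.248+0.119)·tan α/(22+20) = 0.01499702  ⇒  α' = 20.03998°
a' = a·cos α / cos α' = 98.3640·cos 17.315°/cos 20.03998° = 99.958547
action lengths: √(r_a1²−r_b1²) = 29.524716, √(r_a2²−r_b2²) = 26.698888
base pitch p_b = π·m·cos α = 14.048369
CR = (29.524716 + 26.698888 − 99.958547·sin 20.03998°)/14.048369 = 1.563899
contact ratio ≈ 1.5639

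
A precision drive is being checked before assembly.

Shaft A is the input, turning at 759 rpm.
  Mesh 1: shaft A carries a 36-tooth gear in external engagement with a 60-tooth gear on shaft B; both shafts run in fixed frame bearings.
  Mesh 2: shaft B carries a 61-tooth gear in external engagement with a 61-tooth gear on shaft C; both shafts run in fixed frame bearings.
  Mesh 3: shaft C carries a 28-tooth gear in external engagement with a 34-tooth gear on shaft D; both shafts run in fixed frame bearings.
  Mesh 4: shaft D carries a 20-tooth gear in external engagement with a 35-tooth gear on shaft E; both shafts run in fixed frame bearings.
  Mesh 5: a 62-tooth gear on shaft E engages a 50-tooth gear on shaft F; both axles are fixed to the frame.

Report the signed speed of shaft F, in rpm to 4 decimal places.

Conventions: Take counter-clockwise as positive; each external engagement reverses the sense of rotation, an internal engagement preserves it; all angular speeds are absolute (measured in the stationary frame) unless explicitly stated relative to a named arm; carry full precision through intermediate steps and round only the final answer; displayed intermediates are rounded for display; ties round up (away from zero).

class = fixed-axis compound train [5 meshes; 5 ratios multiply, 5 sense flips]
mesh 1 [36T→60T]: ω = 759.0000×36/60 = 455.4000 rpm, sense flips to −
mesh 2 [61T→61T]: ω = 455.4000×61/61 = 455.4000 rpm, sense flips to +
mesh 3 [28T→34T]: ω = 455.4000×28/34 = 375.0353 rpm, sense flips to −
mesh 4 [20T→35T]: ω = 375.0353×20/35 = 214.3059 rpm, sense flips to +
mesh 5 [62T→50T]: ω = 214.3059×62/50 = 265.7393 rpm, sense flips to −
signed output speed = -265.7393 rpm

-265.7393 rpm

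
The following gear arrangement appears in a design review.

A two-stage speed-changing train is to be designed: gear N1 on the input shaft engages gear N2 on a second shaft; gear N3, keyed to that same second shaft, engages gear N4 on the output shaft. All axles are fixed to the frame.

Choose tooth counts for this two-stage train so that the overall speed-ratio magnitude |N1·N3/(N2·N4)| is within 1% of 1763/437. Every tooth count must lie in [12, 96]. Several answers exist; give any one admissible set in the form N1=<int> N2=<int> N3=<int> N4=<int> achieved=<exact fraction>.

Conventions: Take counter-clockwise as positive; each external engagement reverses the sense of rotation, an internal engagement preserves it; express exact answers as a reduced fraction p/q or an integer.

N1=41 N2=19 N3=43 N4=23 achieved=1763/437

topology: fixed-axis compound train — 2 stages, target 1763/437
target = 1763/437 in lowest terms: an exact hit needs N1·N3 = k·1763 and N2·N4 = k·437 for one integer k, every count in [12, 96]; additionally prefer no 1:1 stage (N1 ≠ N2, N3 ≠ N4)
k = 1: N1·N3 = 1763 = 41·43, N2·N4 = 437 = 19·23
achieved = 41·43/(19·23) = 1763/437; |achieved − target| = 0 ≤ 1763/43700 ✓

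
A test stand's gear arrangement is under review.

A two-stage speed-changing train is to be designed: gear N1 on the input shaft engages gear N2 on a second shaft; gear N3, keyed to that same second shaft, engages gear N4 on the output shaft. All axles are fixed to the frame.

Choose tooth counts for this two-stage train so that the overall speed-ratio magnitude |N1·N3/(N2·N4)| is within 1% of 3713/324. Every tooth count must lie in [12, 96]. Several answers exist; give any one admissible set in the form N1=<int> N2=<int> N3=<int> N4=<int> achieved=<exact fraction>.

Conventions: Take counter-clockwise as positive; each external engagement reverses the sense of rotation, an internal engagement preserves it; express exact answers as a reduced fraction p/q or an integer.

topology: fixed-axis compound train — 2 stages, target 3713/324
target = 3713/324 in lowest terms: an exact hit needs N1·N3 = k·3713 and N2·N4 = k·324 for one integer k, every count in [12, 96]; additionally prefer no 1:1 stage (N1 ≠ N2, N3 ≠ N4)
k = 1: N1·N3 = 3713 = 47·79, N2·N4 = 324 = 12·27
achieved = 47·79/(12·27) = 3713/324; |achieved − target| = 0 ≤ 3713/32400 ✓

N1=47 N2=12 N3=79 N4=27 achieved=3713/324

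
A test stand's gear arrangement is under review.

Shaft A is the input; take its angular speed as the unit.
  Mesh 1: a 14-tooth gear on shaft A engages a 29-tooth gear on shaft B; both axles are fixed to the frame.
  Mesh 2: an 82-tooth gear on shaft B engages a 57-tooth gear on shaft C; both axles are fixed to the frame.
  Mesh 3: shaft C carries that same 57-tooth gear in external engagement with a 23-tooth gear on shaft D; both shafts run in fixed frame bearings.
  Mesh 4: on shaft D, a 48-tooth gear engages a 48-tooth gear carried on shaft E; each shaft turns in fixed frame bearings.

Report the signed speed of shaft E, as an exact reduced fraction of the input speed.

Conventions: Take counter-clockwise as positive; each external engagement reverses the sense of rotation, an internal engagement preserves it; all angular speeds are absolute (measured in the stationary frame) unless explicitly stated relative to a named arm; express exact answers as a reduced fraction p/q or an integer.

1148/667

4-mesh fixed-axis compound train (all bearings frame-fixed)
mesh 1 [14T→29T]: |ω|/ω_in = 1×14/29 = 14/29, sense flips to −
mesh 2 [82T→57T]: |ω|/ω_in = (14/29)×82/57 = 1148/1653, sense flips to +
mesh 3 [57T→23T]: |ω|/ω_in = (1148/1653)×57/23 = 1148/667, sense flips to −
mesh 4 [48T→48T]: |ω|/ω_in = (1148/667)×48/48 = 1148/667, sense flips to +
signed output speed (× input speed) = 1148/667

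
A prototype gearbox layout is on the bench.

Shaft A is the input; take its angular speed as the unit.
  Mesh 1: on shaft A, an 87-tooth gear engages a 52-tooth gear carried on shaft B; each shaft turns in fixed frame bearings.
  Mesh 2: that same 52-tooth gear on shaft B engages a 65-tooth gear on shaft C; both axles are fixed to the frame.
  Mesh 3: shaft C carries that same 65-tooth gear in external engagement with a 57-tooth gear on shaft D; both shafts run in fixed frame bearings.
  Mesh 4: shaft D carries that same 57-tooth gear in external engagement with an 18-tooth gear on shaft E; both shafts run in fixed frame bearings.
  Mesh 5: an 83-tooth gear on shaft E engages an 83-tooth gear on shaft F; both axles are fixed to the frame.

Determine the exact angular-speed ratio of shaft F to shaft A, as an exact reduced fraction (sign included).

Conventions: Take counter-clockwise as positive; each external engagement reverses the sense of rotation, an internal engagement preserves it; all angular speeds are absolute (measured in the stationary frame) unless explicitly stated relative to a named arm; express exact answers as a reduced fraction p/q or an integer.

class = fixed-axis compound train [5 meshes; 5 ratios multiply, 5 sense flips]
mesh 1 [87T→52T]: running ratio 87/52, sense −
mesh 2 [52T→65T]: running ratio 87/65, sense +
mesh 3 [65T→57T]: running ratio 29/19, sense −
mesh 4 [57T→18T]: running ratio 29/6, sense +
mesh 5 [83T→83T]: running ratio 29/6, sense −
ω_out/ω_in = -29/6

-29/6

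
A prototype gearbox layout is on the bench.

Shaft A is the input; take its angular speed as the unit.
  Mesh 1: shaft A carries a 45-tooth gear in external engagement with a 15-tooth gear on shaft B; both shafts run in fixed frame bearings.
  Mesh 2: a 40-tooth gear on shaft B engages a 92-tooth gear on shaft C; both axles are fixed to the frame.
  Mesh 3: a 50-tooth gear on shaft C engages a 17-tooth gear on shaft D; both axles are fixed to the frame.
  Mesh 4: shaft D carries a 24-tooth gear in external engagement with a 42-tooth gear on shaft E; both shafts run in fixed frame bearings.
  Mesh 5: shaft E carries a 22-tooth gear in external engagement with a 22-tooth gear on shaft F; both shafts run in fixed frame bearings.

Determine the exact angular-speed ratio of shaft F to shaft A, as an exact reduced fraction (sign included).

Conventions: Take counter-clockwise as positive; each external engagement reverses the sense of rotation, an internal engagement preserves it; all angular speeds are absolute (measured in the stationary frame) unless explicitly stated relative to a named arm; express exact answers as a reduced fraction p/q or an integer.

class = fixed-axis compound train [5 meshes; 5 ratios multiply, 5 sense flips]
mesh 1 [45T→15T]: running ratio 3, sense −
mesh 2 [40T→92T]: running ratio 30/23, sense +
mesh 3 [50T→17T]: running ratio 1500/391, sense −
mesh 4 [24T→42T]: running ratio 6000/2737, sense +
mesh 5 [22T→22T]: running ratio 6000/2737, sense −
ω_out/ω_in = -6000/2737

-6000/2737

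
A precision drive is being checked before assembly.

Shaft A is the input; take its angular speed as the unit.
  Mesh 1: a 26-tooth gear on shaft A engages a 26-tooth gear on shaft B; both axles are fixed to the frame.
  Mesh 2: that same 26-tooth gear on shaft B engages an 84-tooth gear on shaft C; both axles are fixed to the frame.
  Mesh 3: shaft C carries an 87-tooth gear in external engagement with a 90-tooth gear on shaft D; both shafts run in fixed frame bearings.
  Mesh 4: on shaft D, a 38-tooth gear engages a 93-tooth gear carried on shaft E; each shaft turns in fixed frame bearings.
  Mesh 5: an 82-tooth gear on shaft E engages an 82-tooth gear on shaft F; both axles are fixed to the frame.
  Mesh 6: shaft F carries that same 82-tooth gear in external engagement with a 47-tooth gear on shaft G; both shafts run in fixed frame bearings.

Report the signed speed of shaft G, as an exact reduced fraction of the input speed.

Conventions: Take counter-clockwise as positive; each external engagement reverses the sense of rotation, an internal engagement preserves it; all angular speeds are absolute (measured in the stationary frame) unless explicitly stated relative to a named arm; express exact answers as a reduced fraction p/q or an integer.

6-mesh fixed-axis compound train (all bearings frame-fixed)
mesh 1 [26T→26T]: |ω|/ω_in = 1×26/26 = 1, sense flips to −
mesh 2 [26T→84T]: |ω|/ω_in = 1×26/84 = 13/42, sense flips to +
mesh 3 [87T→90T]: |ω|/ω_in = (13/42)×87/90 = 377/1260, sense flips to −
mesh 4 [38T→93T]: |ω|/ω_in = (377/1260)×38/93 = 7163/58590, sense flips to +
mesh 5 [82T→82T]: |ω|/ω_in = (7163/58590)×82/82 = 7163/58590, sense flips to −
mesh 6 [82T→47T]: |ω|/ω_in = (7163/58590)×82/47 = 293683/1376865, sense flips to +
signed output speed (× input speed) = 293683/1376865

293683/1376865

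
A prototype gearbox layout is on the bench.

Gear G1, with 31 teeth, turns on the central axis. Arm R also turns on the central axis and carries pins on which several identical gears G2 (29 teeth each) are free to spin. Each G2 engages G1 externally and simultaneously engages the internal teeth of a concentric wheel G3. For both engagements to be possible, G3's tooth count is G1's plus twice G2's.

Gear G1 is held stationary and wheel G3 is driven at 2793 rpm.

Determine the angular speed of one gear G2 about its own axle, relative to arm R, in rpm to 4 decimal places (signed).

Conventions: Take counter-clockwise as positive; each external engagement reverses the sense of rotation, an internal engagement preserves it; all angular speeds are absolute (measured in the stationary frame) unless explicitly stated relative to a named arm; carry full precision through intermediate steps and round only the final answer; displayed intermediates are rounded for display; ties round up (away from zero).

+2214.3353 rpm

class = planetary set [G3 = 31+2·29 = 89; Willis about the carrier]
normalise by the input: solve with ω_ring = 1, then scale by 2793 rpm
ring teeth: 31 + 2·29 = 89
31(ω_sun−ω_arm) = −89(ω_ring−ω_arm),  ω_sun = 0, ω_ring = 1
31(0−ω_arm) = −89(1−ω_arm)  ⇒  120·ω_arm = 89  ⇒  ω_arm = 89/120
sun–planet mesh: 31·(0−89/120) = −29·(ω_p−ω_arm)  ⇒  ω_p−ω_arm = 2759/3480
scale: ω_p−ω_arm = 2759/3480 × 2793 rpm = +2214.3353 rpm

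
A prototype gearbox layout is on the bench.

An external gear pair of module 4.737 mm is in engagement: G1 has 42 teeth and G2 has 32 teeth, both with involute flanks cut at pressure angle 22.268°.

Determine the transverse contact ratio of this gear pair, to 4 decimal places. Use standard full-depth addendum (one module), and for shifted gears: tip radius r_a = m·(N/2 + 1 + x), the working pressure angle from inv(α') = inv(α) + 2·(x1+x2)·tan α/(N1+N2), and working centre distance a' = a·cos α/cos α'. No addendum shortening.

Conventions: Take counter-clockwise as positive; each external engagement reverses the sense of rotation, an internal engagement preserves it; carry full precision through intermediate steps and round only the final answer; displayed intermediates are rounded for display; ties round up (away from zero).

1.5970

single-mesh involute tooth geometry (42T engaging 32T at module 4.737)
base radii: r_b1 = 92.058155, r_b2 = 70.139547
tip radii: r_a1 = 104.214000, r_a2 = 80.529000
no profile shift: α' = α, a' = a
action lengths: √(r_a1²−r_b1²) = 48.845204, √(r_a2²−r_b2²) = 39.564679
base pitch p_b = π·m·cos α = 13.771868
CR = (48.845204 + 39.564679 − 175.269000·sin 22.26800°)/13.771868 = 1.596992
contact ratio ≈ 1.5970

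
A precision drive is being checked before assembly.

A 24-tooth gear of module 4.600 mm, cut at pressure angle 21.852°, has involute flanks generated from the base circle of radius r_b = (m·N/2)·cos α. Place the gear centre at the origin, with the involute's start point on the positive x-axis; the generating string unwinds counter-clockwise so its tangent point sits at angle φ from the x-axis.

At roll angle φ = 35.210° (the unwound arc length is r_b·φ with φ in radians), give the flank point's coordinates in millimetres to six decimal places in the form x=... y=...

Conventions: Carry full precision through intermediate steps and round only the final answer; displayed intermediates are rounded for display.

recognized (one wheel, involute flank): single-mesh tooth geometry, m = 4.600, N = 24
pitch radius r_p = m·N/2 = 4.600·24/2 = 55.200000
base radius r_b = r_p·cos α = 55.200000·cos 21.852° = 51.233792
roll angle φ = 35.210° = 0.61453043 rad
x = r_b·(cos φ + φ·sin φ) = 60.013579
y = r_b·(sin φ − φ·cos φ) = 3.815706

x=60.013579 y=3.815706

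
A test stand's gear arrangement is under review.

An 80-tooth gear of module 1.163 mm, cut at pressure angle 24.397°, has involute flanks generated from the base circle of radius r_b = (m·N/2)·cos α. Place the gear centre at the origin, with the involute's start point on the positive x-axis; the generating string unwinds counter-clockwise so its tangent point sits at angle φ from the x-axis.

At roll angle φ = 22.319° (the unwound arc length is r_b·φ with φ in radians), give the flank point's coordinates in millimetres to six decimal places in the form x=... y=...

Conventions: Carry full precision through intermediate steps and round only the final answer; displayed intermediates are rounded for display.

class = single-mesh tooth geometry [base-circle involute, m = 1.163, 80T]
pitch radius r_p = m·N/2 = 1.163·80/2 = 46.520000
base radius r_b = r_p·cos α = 46.520000·cos 24.397° = 42.366010
roll angle φ = 22.319° = 0.38954004 rad
x = r_b·(cos φ + φ·sin φ) = 45.459437
y = r_b·(sin φ − φ·cos φ) = 0.822145

x=45.459437 y=0.822145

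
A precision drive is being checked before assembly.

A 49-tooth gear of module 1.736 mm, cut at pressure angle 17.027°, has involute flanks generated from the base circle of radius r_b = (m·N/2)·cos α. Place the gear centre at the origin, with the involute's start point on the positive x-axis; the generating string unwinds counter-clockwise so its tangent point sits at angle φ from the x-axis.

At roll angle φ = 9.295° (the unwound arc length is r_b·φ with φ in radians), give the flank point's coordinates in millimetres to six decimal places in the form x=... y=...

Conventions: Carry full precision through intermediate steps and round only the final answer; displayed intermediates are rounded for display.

topology: single-mesh involute geometry — m = 1.736, N = 49
pitch radius r_p = m·N/2 = 1.736·49/2 = 42.532000
base radius r_b = r_p·cos α = 42.532000·cos 17.027° = 40.667689
roll angle φ = 9.295° = 0.16222835 rad
x = r_b·(cos φ + φ·sin φ) = 41.199320
y = r_b·(sin φ − φ·cos φ) = 0.057725

x=41.199320 y=0.057725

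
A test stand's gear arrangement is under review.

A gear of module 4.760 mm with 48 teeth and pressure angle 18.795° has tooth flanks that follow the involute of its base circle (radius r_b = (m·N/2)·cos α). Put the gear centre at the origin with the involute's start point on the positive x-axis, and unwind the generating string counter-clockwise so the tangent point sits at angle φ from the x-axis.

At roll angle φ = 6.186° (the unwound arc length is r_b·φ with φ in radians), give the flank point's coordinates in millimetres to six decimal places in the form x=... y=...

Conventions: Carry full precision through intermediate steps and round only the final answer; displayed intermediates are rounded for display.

x=108.776913 y=0.045316

class = single-mesh tooth geometry [base-circle involute, m = 4.760, 48T]
pitch radius r_p = m·N/2 = 4.760·48/2 = 114.240000
base radius r_b = r_p·cos α = 114.240000·cos 18.795° = 108.148424
roll angle φ = 6.186° = 0.10796607 rad
x = r_b·(cos φ + φ·sin φ) = 108.776913
y = r_b·(sin φ − φ·cos φ) = 0.045316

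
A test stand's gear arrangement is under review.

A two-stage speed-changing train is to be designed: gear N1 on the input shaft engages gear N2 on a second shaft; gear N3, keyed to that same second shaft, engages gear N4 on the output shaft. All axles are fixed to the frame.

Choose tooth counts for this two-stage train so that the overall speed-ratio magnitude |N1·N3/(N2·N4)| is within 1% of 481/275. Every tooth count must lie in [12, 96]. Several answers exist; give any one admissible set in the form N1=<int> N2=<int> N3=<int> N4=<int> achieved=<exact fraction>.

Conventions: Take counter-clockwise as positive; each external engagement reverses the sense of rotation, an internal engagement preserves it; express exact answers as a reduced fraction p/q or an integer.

N1=13 N2=22 N3=74 N4=25 achieved=481/275

topology: fixed-axis compound train — 2 stages, target 481/275
target = 481/275 in lowest terms: an exact hit needs N1·N3 = k·481 and N2·N4 = k·275 for one integer k, every count in [12, 96]; additionally prefer no 1:1 stage (N1 ≠ N2, N3 ≠ N4)
k = 1: no 1:1-free in-range split of k·481 and k·275 into factor pairs; take k = 2
k = 2: N1·N3 = 962 = 13·74, N2·N4 = 550 = 22·25
achieved = 13·74/(22·25) = 481/275; |achieved − target| = 0 ≤ 481/27500 ✓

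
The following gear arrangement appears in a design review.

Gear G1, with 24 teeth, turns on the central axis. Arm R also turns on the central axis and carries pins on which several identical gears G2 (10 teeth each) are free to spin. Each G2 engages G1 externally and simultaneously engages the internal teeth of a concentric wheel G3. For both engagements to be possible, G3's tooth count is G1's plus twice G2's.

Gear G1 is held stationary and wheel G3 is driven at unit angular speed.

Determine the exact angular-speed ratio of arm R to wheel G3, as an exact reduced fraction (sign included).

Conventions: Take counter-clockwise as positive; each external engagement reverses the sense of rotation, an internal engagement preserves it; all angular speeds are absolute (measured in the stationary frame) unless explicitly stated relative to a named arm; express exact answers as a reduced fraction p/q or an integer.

topology: planetary set — G1 24T / G2 10T / G3 44T, arm = carrier (Willis)
ring teeth: 24 + 2·10 = 44
24(ω_sun−ω_arm) = −44(ω_ring−ω_arm),  ω_sun = 0, ω_ring = 1
24(0−ω_arm) = −44(1−ω_arm)  ⇒  68·ω_arm = 44  ⇒  ω_arm = 11/17
ω_out/ω_in = 11/17

11/17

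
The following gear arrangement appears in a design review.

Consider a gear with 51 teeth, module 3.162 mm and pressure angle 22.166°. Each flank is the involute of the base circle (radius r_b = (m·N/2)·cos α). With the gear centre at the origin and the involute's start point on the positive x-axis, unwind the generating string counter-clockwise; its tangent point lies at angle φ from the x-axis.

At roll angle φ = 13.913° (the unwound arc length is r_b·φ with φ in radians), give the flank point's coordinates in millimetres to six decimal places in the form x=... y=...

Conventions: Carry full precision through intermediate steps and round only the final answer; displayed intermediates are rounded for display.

single-mesh involute tooth geometry (51T wheel at module 3.162)
pitch radius r_p = m·N/2 = 3.162·51/2 = 80.631000
base radius r_b = r_p·cos α = 80.631000·cos 22.166° = 74.671937
roll angle φ = 13.913° = 0.24282766 rad
x = r_b·(cos φ + φ·sin φ) = 76.841115
y = r_b·(sin φ − φ·cos φ) = 0.354297

x=76.841115 y=0.354297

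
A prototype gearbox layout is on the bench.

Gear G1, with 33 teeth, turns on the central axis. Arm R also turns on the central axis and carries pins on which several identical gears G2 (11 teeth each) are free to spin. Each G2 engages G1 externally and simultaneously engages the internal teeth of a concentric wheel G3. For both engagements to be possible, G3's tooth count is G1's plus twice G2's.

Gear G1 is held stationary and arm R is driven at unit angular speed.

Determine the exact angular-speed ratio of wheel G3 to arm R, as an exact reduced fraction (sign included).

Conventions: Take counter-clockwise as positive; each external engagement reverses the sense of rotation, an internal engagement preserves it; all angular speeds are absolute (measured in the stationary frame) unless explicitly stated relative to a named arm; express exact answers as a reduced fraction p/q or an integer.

8/5

topology: planetary set — G1 33T / G2 11T / G3 55T, arm = carrier (Willis)
ring teeth: 33 + 2·11 = 55
33(ω_sun−ω_arm) = −55(ω_ring−ω_arm),  ω_sun = 0, ω_arm = 1
ω_ring = 1 − (33/55)(0−1) = 8/5
ω_out/ω_in = 8/5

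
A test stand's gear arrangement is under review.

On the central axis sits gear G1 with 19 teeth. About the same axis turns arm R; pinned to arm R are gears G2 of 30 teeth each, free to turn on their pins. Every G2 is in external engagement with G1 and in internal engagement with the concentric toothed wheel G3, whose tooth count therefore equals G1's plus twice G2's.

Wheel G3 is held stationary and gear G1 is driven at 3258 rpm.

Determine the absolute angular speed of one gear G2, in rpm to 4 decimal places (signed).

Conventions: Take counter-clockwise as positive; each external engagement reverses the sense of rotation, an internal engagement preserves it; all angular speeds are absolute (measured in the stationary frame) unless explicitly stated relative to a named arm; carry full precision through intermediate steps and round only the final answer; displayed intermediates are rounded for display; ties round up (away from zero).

-1031.7000 rpm

topology: planetary set — G1 19T / G2 30T / G3 79T, arm = carrier (Willis)
normalise by the input: solve with ω_sun = 1, then scale by 3258 rpm
ring teeth: 19 + 2·30 = 79
19(ω_sun−ω_arm) = −79(ω_ring−ω_arm),  ω_ring = 0, ω_sun = 1
19(1−ω_arm) = −79(0−ω_arm)  ⇒  98·ω_arm = 19  ⇒  ω_arm = 19/98
sun–planet mesh: 19·(1−19/98) = −30·(ω_p−ω_arm)  ⇒  ω_p−ω_arm = -1501/2940
ω_p = 19/98 − 1501/2940 = -19/60
scale: ω_p = -19/60 × 3258 rpm = -1031.7000 rpm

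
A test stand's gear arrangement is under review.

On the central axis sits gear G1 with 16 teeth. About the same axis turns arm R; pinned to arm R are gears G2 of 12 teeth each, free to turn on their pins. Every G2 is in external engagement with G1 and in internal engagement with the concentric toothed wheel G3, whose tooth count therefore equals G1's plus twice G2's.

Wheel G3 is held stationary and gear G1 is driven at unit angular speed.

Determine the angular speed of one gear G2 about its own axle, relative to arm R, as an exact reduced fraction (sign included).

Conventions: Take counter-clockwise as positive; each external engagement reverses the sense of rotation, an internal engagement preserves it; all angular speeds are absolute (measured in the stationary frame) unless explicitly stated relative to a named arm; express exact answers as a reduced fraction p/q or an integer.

-20/21

topology: planetary set — G1 16T / G2 12T / G3 40T, arm = carrier (Willis)
ring teeth: 16 + 2·12 = 40
16(ω_sun−ω_arm) = −40(ω_ring−ω_arm),  ω_ring = 0, ω_sun = 1
16(1−ω_arm) = −40(0−ω_arm)  ⇒  56·ω_arm = 16  ⇒  ω_arm = 2/7
sun–planet mesh: 16·(1−2/7) = −12·(ω_p−ω_arm)  ⇒  ω_p−ω_arm = -20/21
exact speed ratio = -20/21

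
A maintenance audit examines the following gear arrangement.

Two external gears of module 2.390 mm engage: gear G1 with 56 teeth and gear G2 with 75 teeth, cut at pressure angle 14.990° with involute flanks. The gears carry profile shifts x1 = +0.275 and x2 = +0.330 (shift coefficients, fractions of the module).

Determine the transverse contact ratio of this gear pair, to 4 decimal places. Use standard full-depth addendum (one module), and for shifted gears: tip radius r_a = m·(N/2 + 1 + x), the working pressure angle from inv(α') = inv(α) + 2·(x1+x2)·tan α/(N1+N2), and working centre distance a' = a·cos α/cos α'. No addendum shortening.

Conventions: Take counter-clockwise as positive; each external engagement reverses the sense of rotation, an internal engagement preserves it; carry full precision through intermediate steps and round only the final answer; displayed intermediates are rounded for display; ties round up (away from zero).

single-mesh involute tooth geometry (56T engaging 75T at module 2.390)
base radii: r_b1 = 64.642778, r_b2 = 86.575149
tip radii: r_a1 = 69.967250, r_a2 = 92.803700
inv(α') = inv(14.990°) + 2·(+0.275+0.330)·tan α/(56+75) = 0.00861051  ⇒  α' = 16.74197°
a' = a·cos α / cos α' = 156.5450·cos 14.990°/cos 16.74197° = 157.911524
action lengths: √(r_a1²−r_b1²) = 26.771763, √(r_a2²−r_b2²) = 33.425592
base pitch p_b = π·m·cos α = 7.252903
CR = (26.771763 + 33.425592 − 157.911524·sin 16.74197°)/7.252903 = 2.028020
contact ratio ≈ 2.0280

2.0280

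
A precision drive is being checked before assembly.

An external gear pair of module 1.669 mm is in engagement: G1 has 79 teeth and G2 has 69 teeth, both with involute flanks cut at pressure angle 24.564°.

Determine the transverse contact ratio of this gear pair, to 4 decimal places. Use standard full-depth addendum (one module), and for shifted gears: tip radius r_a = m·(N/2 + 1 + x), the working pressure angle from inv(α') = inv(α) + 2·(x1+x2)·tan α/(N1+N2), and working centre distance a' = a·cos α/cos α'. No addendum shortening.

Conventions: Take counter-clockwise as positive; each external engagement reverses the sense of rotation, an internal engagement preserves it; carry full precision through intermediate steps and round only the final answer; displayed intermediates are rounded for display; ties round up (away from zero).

recognized (one external pair, fixed centres): single-mesh tooth geometry, m = 1.669, N1 = 79, N2 = 69
base radii: r_b1 = 59.959077, r_b2 = 52.369320
tip radii: r_a1 = 67.594500, r_a2 = 59.249500
no profile shift: α' = α, a' = a
action lengths: √(r_a1²−r_b1²) = 31.207781, √(r_a2²−r_b2²) = 27.712047
base pitch p_b = π·m·cos α = 4.768785
CR = (31.207781 + 27.712047 − 123.506000·sin 24.56400°)/4.768785 = 1.588921
contact ratio ≈ 1.5889

1.5889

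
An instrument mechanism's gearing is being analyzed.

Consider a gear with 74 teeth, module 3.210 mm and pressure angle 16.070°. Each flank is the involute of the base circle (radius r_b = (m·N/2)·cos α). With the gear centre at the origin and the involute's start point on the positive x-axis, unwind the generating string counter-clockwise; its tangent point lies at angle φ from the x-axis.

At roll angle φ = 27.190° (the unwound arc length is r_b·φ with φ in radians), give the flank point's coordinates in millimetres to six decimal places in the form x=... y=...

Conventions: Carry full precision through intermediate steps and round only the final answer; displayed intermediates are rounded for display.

topology: single-mesh involute geometry — m = 3.210, N = 74
pitch radius r_p = m·N/2 = 3.210·74/2 = 118.770000
base radius r_b = r_p·cos α = 118.770000·cos 16.070° = 114.128970
roll angle φ = 27.190° = 0.47455502 rad
x = r_b·(cos φ + φ·sin φ) = 126.265512
y = r_b·(sin φ − φ·cos φ) = 3.974864

x=126.265512 y=3.974864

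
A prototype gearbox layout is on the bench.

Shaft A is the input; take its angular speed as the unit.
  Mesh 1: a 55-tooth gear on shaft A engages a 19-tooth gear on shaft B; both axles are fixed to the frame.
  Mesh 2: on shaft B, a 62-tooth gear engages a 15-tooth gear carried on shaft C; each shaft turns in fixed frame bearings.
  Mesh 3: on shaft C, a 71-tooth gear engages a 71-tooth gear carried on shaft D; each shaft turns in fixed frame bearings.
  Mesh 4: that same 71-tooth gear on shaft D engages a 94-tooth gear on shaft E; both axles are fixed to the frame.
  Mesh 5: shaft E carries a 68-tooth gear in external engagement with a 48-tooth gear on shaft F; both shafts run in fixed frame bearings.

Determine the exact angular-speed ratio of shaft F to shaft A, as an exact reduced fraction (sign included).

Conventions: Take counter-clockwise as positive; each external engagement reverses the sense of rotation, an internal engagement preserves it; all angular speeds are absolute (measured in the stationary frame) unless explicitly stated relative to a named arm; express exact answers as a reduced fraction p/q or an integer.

-411587/32148

class = fixed-axis compound train [5 meshes; 5 ratios multiply, 5 sense flips]
mesh 1 [55T→19T]: running ratio 55/19, sense −
mesh 2 [62T→15T]: running ratio 682/57, sense +
mesh 3 [71T→71T]: running ratio 682/57, sense −
mesh 4 [71T→94T]: running ratio 24211/2679, sense +
mesh 5 [68T→48T]: running ratio 411587/32148, sense −
ω_out/ω_in = -411587/32148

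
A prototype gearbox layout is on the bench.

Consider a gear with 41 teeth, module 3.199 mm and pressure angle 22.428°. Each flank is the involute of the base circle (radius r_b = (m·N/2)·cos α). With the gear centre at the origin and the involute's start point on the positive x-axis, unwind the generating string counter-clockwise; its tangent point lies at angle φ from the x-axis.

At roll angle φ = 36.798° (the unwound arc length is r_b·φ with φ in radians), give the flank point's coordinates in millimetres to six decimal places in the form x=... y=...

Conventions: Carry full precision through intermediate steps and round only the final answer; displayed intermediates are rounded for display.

x=71.861152 y=5.135372

topology: single-mesh involute geometry — m = 3.199, N = 41
pitch radius r_p = m·N/2 = 3.199·41/2 = 65.579500
base radius r_b = r_p·cos α = 65.579500·cos 22.428° = 60.619047
roll angle φ = 36.798° = 0.64224626 rad
x = r_b·(cos φ + φ·sin φ) = 71.861152
y = r_b·(sin φ − φ·cos φ) = 5.135372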